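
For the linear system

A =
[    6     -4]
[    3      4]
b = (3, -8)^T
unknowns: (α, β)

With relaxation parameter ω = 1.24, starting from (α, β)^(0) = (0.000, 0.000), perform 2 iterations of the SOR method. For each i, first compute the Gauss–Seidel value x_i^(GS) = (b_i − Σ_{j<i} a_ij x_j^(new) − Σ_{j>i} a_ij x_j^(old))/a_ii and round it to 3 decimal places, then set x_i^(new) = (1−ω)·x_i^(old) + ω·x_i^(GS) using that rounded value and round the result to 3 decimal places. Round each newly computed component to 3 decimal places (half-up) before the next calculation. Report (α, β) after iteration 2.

(-2.056, 0.166)

Iteration 1:
  α: GS value = (3 - (-4)·0.000) / (6) = 0.500;  α ← (1−ω)·0.000 + ω·0.500 = 0.620
  β: GS value = (-8 - (3)·0.620) / (4) = -2.465;  β ← (1−ω)·0.000 + ω·-2.465 = -3.057
Iteration 2:
  α: GS value = (3 - (-4)·-3.057) / (6) = -1.538;  α ← (1−ω)·0.620 + ω·-1.538 = -2.056
  β: GS value = (-8 - (3)·-2.056) / (4) = -0.458;  β ← (1−ω)·-3.057 + ω·-0.458 = 0.166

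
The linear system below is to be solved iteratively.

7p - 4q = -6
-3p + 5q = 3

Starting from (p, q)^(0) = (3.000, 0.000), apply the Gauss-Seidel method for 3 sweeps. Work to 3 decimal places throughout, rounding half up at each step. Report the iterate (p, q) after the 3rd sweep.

(-0.791, 0.125)

Iteration 1:
  p = (-6 - (-4)·0.000) / (7) = -0.857
  q = (3 - (-3)·-0.857) / (5) = 0.086
Iteration 2:
  p = (-6 - (-4)·0.086) / (7) = -0.808
  q = (3 - (-3)·-0.808) / (5) = 0.115
Iteration 3:
  p = (-6 - (-4)·0.115) / (7) = -0.791
  q = (3 - (-3)·-0.791) / (5) = 0.125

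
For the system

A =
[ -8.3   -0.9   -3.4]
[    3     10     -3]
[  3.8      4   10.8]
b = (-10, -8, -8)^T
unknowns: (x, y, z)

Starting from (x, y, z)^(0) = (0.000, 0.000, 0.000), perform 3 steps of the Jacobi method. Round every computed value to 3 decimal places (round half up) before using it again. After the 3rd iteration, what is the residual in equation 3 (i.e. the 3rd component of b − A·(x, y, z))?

Iteration 1:
  x = (-10 - (-0.9)·0.000 - (-3.4)·0.000) / (-8.3) = 1.205
  y = (-8 - (3)·0.000 - (-3)·0.000) / (10) = -0.800
  z = (-8 - (3.8)·0.000 - (4)·0.000) / (10.8) = -0.741
Iteration 2:
  x = (-10 - (-0.9)·-0.800 - (-3.4)·-0.741) / (-8.3) = 1.595
  y = (-8 - (3)·1.205 - (-3)·-0.741) / (10) = -1.384
  z = (-8 - (3.8)·1.205 - (4)·-0.800) / (10.8) = -0.868
Iteration 3:
  x = (-10 - (-0.9)·-1.384 - (-3.4)·-0.868) / (-8.3) = 1.710
  y = (-8 - (3)·1.595 - (-3)·-0.868) / (10) = -1.539
  z = (-8 - (3.8)·1.595 - (4)·-1.384) / (10.8) = -0.789
Residual b − A·x = (0.125, -0.107, 0.179)

0.179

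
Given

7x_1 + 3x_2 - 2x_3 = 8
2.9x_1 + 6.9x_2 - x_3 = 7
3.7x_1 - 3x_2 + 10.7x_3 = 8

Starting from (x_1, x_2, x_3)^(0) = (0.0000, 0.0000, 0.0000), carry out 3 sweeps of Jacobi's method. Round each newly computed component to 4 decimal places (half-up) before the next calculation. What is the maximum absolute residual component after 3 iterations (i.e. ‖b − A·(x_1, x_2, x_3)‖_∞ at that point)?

Iteration 1:
  x_1 = (8 - (3)·0.0000 - (-2)·0.0000) / (7) = 1.1429
  x_2 = (7 - (2.9)·0.0000 - (-1)·0.0000) / (6.9) = 1.0145
  x_3 = (8 - (3.7)·0.0000 - (-3)·0.0000) / (10.7) = 0.7477
Iteration 2:
  x_1 = (8 - (3)·1.0145 - (-2)·0.7477) / (7) = 0.9217
  x_2 = (7 - (2.9)·1.1429 - (-1)·0.7477) / (6.9) = 0.6425
  x_3 = (8 - (3.7)·1.1429 - (-3)·1.0145) / (10.7) = 0.6369
Iteration 3:
  x_1 = (8 - (3)·0.6425 - (-2)·0.6369) / (7) = 1.0495
  x_2 = (7 - (2.9)·0.9217 - (-1)·0.6369) / (6.9) = 0.7194
  x_3 = (8 - (3.7)·0.9217 - (-3)·0.6425) / (10.7) = 0.6091
Residual b − A·x = (-0.2865, -0.3983, -0.2423); ∞-norm = 0.3983

0.3983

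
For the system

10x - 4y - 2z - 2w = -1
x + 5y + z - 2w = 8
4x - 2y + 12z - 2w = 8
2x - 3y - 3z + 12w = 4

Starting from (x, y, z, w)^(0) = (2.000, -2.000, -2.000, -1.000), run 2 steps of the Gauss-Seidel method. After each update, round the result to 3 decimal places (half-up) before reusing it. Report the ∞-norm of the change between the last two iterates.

2.701

Iteration 1:
  x = (-1 - (-4)·-2.000 - (-2)·-2.000 - (-2)·-1.000) / (10) = -1.500
  y = (8 - (1)·-1.500 - (1)·-2.000 - (-2)·-1.000) / (5) = 1.900
  z = (8 - (4)·-1.500 - (-2)·1.900 - (-2)·-1.000) / (12) = 1.317
  w = (4 - (2)·-1.500 - (-3)·1.900 - (-3)·1.317) / (12) = 1.388
Iteration 2:
  x = (-1 - (-4)·1.900 - (-2)·1.317 - (-2)·1.388) / (10) = 1.201
  y = (8 - (1)·1.201 - (1)·1.317 - (-2)·1.388) / (5) = 1.652
  z = (8 - (4)·1.201 - (-2)·1.652 - (-2)·1.388) / (12) = 0.773
  w = (4 - (2)·1.201 - (-3)·1.652 - (-3)·0.773) / (12) = 0.739
Change: (2.701, -0.248, -0.544, -0.649) → max |·| = 2.701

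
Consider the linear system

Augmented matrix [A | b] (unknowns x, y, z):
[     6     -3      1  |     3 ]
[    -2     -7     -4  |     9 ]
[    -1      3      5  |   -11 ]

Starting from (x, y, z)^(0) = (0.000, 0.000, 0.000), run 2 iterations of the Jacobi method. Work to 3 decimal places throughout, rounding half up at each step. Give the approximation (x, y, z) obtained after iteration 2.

Iteration 1:
  x = (3 - (-3)·0.000 - (1)·0.000) / (6) = 0.500
  y = (9 - (-2)·0.000 - (-4)·0.000) / (-7) = -1.286
  z = (-11 - (-1)·0.000 - (3)·0.000) / (5) = -2.200
Iteration 2:
  x = (3 - (-3)·-1.286 - (1)·-2.200) / (6) = 0.224
  y = (9 - (-2)·0.500 - (-4)·-2.200) / (-7) = -0.171
  z = (-11 - (-1)·0.500 - (3)·-1.286) / (5) = -1.328

(0.224, -0.171, -1.328)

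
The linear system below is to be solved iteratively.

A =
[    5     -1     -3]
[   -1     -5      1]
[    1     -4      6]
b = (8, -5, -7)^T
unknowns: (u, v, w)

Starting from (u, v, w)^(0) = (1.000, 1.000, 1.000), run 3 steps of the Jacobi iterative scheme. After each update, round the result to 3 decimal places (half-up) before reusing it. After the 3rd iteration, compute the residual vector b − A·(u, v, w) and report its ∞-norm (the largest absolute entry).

Iteration 1:
  u = (8 - (-1)·1.000 - (-3)·1.000) / (5) = 2.400
  v = (-5 - (-1)·1.000 - (1)·1.000) / (-5) = 1.000
  w = (-7 - (1)·1.000 - (-4)·1.000) / (6) = -0.667
Iteration 2:
  u = (8 - (-1)·1.000 - (-3)·-0.667) / (5) = 1.400
  v = (-5 - (-1)·2.400 - (1)·-0.667) / (-5) = 0.387
  w = (-7 - (1)·2.400 - (-4)·1.000) / (6) = -0.900
Iteration 3:
  u = (8 - (-1)·0.387 - (-3)·-0.900) / (5) = 1.137
  v = (-5 - (-1)·1.400 - (1)·-0.900) / (-5) = 0.540
  w = (-7 - (1)·1.400 - (-4)·0.387) / (6) = -1.142
Residual b − A·x = (-0.571, -0.021, 0.875); ∞-norm = 0.875

0.875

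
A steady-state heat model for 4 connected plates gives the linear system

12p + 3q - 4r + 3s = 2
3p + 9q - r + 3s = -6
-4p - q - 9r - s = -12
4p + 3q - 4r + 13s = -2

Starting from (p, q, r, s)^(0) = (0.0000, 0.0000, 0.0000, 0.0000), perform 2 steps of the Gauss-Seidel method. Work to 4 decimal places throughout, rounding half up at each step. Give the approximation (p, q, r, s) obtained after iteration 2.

(0.7003, -0.8758, 1.0779, 0.1644)

Iteration 1:
  p = (2 - (3)·0.0000 - (-4)·0.0000 - (3)·0.0000) / (12) = 0.1667
  q = (-6 - (3)·0.1667 - (-1)·0.0000 - (3)·0.0000) / (9) = -0.7222
  r = (-12 - (-4)·0.1667 - (-1)·-0.7222 - (-1)·0.0000) / (-9) = 1.3395
  s = (-2 - (4)·0.1667 - (3)·-0.7222 - (-4)·1.3395) / (13) = 0.3737
Iteration 2:
  p = (2 - (3)·-0.7222 - (-4)·1.3395 - (3)·0.3737) / (12) = 0.7003
  q = (-6 - (3)·0.7003 - (-1)·1.3395 - (3)·0.3737) / (9) = -0.8758
  r = (-12 - (-4)·0.7003 - (-1)·-0.8758 - (-1)·0.3737) / (-9) = 1.0779
  s = (-2 - (4)·0.7003 - (3)·-0.8758 - (-4)·1.0779) / (13) = 0.1644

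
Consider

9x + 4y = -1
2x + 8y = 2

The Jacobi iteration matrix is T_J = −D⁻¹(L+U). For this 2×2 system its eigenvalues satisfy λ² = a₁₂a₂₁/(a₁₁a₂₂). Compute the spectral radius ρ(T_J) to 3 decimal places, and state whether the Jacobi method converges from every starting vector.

0.333

a₁₂a₂₁/(a₁₁a₂₂) = (4)·(2) / ((9)·(8)) = 0.111111
ρ = √|0.111111| = √0.111111 = 0.333
ρ < 1, so Jacobi converges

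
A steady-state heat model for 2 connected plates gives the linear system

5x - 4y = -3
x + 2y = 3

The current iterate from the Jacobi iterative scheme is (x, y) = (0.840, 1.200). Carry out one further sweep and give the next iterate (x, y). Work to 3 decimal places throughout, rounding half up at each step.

(0.360, 1.080)

One sweep:
  x = (-3 - (-4)·1.200) / (5) = 0.360
  y = (3 - (1)·0.840) / (2) = 1.080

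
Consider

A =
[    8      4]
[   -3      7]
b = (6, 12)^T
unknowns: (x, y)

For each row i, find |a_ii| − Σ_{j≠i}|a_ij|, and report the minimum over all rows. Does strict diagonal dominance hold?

row 1: |8| − (4) = 4
row 2: |7| − (3) = 4
minimum over rows = 4 → strictly diagonally dominant (convergence guaranteed)

4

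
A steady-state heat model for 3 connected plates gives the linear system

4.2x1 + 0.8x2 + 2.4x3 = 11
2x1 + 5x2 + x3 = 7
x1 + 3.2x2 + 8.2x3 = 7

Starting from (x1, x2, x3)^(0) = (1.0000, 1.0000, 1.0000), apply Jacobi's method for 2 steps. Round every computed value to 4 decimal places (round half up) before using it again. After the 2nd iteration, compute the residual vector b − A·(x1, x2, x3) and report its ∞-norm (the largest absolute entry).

0.8025

Iteration 1:
  x1 = (11 - (0.8)·1.0000 - (2.4)·1.0000) / (4.2) = 1.8571
  x2 = (7 - (2)·1.0000 - (1)·1.0000) / (5) = 0.8000
  x3 = (7 - (1)·1.0000 - (3.2)·1.0000) / (8.2) = 0.3415
Iteration 2:
  x1 = (11 - (0.8)·0.8000 - (2.4)·0.3415) / (4.2) = 2.2715
  x2 = (7 - (2)·1.8571 - (1)·0.3415) / (5) = 0.5889
  x3 = (7 - (1)·1.8571 - (3.2)·0.8000) / (8.2) = 0.3150
Residual b − A·x = (0.2326, -0.8025, 0.2610); ∞-norm = 0.8025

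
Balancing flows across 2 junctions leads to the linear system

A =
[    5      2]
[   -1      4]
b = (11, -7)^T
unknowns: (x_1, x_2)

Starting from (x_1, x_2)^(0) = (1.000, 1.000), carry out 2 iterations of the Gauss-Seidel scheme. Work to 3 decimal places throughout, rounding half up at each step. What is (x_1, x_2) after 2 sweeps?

Iteration 1:
  x_1 = (11 - (2)·1.000) / (5) = 1.800
  x_2 = (-7 - (-1)·1.800) / (4) = -1.300
Iteration 2:
  x_1 = (11 - (2)·-1.300) / (5) = 2.720
  x_2 = (-7 - (-1)·2.720) / (4) = -1.070

(2.720, -1.070)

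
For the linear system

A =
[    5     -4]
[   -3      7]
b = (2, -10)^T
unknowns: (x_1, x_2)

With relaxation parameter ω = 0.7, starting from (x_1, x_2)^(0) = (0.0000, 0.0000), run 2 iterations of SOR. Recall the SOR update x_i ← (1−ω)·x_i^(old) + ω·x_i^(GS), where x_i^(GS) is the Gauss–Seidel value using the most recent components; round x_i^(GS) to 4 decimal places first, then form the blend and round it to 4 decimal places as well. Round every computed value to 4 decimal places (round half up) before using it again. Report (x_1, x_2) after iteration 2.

(-0.1490, -1.3195)

Iteration 1:
  x_1: GS value = (2 - (-4)·0.0000) / (5) = 0.4000;  x_1 ← (1−ω)·0.0000 + ω·0.4000 = 0.2800
  x_2: GS value = (-10 - (-3)·0.2800) / (7) = -1.3086;  x_2 ← (1−ω)·0.0000 + ω·-1.3086 = -0.9160
Iteration 2:
  x_1: GS value = (2 - (-4)·-0.9160) / (5) = -0.3328;  x_1 ← (1−ω)·0.2800 + ω·-0.3328 = -0.1490
  x_2: GS value = (-10 - (-3)·-0.1490) / (7) = -1.4924;  x_2 ← (1−ω)·-0.9160 + ω·-1.4924 = -1.3195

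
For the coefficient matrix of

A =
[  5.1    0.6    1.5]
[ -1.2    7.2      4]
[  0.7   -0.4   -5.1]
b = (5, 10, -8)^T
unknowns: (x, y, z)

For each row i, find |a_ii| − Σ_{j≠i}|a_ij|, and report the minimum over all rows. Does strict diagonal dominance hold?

2

row 1: |5.1| − (0.6+1.5) = 3
row 2: |7.2| − (1.2+4) = 2
row 3: |-5.1| − (0.7+0.4) = 4
minimum over rows = 2 → strictly diagonally dominant (convergence guaranteed)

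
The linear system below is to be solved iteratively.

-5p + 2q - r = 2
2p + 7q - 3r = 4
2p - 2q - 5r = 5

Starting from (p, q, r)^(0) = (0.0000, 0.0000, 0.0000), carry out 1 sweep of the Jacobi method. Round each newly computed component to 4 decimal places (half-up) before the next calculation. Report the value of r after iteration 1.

Iteration 1:
  p = (2 - (2)·0.0000 - (-1)·0.0000) / (-5) = -0.4000
  q = (4 - (2)·0.0000 - (-3)·0.0000) / (7) = 0.5714
  r = (5 - (2)·0.0000 - (-2)·0.0000) / (-5) = -1.0000

-1.0000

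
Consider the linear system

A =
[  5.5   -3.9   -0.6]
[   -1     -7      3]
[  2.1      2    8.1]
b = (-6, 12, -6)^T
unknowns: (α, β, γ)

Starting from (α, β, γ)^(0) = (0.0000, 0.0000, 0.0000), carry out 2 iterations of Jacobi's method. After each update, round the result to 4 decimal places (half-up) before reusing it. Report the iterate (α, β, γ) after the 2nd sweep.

Iteration 1:
  α = (-6 - (-3.9)·0.0000 - (-0.6)·0.0000) / (5.5) = -1.0909
  β = (12 - (-1)·0.0000 - (3)·0.0000) / (-7) = -1.7143
  γ = (-6 - (2.1)·0.0000 - (2)·0.0000) / (8.1) = -0.7407
Iteration 2:
  α = (-6 - (-3.9)·-1.7143 - (-0.6)·-0.7407) / (5.5) = -2.3873
  β = (12 - (-1)·-1.0909 - (3)·-0.7407) / (-7) = -1.8759
  γ = (-6 - (2.1)·-1.0909 - (2)·-1.7143) / (8.1) = -0.0346

(-2.3873, -1.8759, -0.0346)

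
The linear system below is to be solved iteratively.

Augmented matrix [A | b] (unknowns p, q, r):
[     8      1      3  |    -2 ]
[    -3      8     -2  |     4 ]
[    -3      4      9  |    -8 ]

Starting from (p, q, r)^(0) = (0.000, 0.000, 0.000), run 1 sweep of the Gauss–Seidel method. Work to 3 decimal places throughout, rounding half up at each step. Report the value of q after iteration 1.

Iteration 1:
  p = (-2 - (1)·0.000 - (3)·0.000) / (8) = -0.250
  q = (4 - (-3)·-0.250 - (-2)·0.000) / (8) = 0.406
  r = (-8 - (-3)·-0.250 - (4)·0.406) / (9) = -1.153

0.406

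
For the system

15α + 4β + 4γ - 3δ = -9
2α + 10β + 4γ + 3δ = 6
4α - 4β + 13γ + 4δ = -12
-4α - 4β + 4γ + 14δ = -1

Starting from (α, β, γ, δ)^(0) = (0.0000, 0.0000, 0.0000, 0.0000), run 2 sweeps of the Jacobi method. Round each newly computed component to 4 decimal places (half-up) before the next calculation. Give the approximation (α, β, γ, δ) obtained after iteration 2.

Iteration 1:
  α = (-9 - (4)·0.0000 - (4)·0.0000 - (-3)·0.0000) / (15) = -0.6000
  β = (6 - (2)·0.0000 - (4)·0.0000 - (3)·0.0000) / (10) = 0.6000
  γ = (-12 - (4)·0.0000 - (-4)·0.0000 - (4)·0.0000) / (13) = -0.9231
  δ = (-1 - (-4)·0.0000 - (-4)·0.0000 - (4)·0.0000) / (14) = -0.0714
Iteration 2:
  α = (-9 - (4)·0.6000 - (4)·-0.9231 - (-3)·-0.0714) / (15) = -0.5281
  β = (6 - (2)·-0.6000 - (4)·-0.9231 - (3)·-0.0714) / (10) = 1.1107
  γ = (-12 - (4)·-0.6000 - (-4)·0.6000 - (4)·-0.0714) / (13) = -0.5319
  δ = (-1 - (-4)·-0.6000 - (-4)·0.6000 - (4)·-0.9231) / (14) = 0.1923

(-0.5281, 1.1107, -0.5319, 0.1923)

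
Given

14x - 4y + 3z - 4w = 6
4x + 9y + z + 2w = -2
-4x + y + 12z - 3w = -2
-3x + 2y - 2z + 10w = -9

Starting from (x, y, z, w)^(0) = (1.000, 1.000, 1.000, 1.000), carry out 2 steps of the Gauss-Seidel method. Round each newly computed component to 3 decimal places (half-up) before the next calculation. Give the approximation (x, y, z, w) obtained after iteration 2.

(-0.034, -0.165, -0.264, -0.930)

Iteration 1:
  x = (6 - (-4)·1.000 - (3)·1.000 - (-4)·1.000) / (14) = 0.786
  y = (-2 - (4)·0.786 - (1)·1.000 - (2)·1.000) / (9) = -0.905
  z = (-2 - (-4)·0.786 - (1)·-0.905 - (-3)·1.000) / (12) = 0.421
  w = (-9 - (-3)·0.786 - (2)·-0.905 - (-2)·0.421) / (10) = -0.399
Iteration 2:
  x = (6 - (-4)·-0.905 - (3)·0.421 - (-4)·-0.399) / (14) = -0.034
  y = (-2 - (4)·-0.034 - (1)·0.421 - (2)·-0.399) / (9) = -0.165
  z = (-2 - (-4)·-0.034 - (1)·-0.165 - (-3)·-0.399) / (12) = -0.264
  w = (-9 - (-3)·-0.034 - (2)·-0.165 - (-2)·-0.264) / (10) = -0.930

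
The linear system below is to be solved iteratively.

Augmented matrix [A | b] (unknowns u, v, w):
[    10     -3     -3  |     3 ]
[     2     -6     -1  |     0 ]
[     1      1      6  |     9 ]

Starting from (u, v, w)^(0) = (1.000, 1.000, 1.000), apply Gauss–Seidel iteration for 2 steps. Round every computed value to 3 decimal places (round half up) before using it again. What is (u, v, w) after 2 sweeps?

Iteration 1:
  u = (3 - (-3)·1.000 - (-3)·1.000) / (10) = 0.900
  v = (0 - (2)·0.900 - (-1)·1.000) / (-6) = 0.133
  w = (9 - (1)·0.900 - (1)·0.133) / (6) = 1.328
Iteration 2:
  u = (3 - (-3)·0.133 - (-3)·1.328) / (10) = 0.738
  v = (0 - (2)·0.738 - (-1)·1.328) / (-6) = 0.025
  w = (9 - (1)·0.738 - (1)·0.025) / (6) = 1.373

(0.738, 0.025, 1.373)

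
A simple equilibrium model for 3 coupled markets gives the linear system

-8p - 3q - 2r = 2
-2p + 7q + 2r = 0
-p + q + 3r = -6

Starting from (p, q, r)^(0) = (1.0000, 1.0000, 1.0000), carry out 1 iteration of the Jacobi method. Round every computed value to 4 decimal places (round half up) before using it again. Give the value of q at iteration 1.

0.0000

Iteration 1:
  p = (2 - (-3)·1.0000 - (-2)·1.0000) / (-8) = -0.8750
  q = (0 - (-2)·1.0000 - (2)·1.0000) / (7) = 0.0000
  r = (-6 - (-1)·1.0000 - (1)·1.0000) / (3) = -2.0000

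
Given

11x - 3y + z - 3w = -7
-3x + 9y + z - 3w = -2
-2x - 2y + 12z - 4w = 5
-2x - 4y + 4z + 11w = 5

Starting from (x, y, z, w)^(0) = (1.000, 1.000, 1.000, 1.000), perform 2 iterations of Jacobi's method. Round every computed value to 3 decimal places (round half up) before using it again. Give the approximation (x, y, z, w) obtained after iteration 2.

Iteration 1:
  x = (-7 - (-3)·1.000 - (1)·1.000 - (-3)·1.000) / (11) = -0.182
  y = (-2 - (-3)·1.000 - (1)·1.000 - (-3)·1.000) / (9) = 0.333
  z = (5 - (-2)·1.000 - (-2)·1.000 - (-4)·1.000) / (12) = 1.083
  w = (5 - (-2)·1.000 - (-4)·1.000 - (4)·1.000) / (11) = 0.636
Iteration 2:
  x = (-7 - (-3)·0.333 - (1)·1.083 - (-3)·0.636) / (11) = -0.471
  y = (-2 - (-3)·-0.182 - (1)·1.083 - (-3)·0.636) / (9) = -0.191
  z = (5 - (-2)·-0.182 - (-2)·0.333 - (-4)·0.636) / (12) = 0.654
  w = (5 - (-2)·-0.182 - (-4)·0.333 - (4)·1.083) / (11) = 0.149

(-0.471, -0.191, 0.654, 0.149)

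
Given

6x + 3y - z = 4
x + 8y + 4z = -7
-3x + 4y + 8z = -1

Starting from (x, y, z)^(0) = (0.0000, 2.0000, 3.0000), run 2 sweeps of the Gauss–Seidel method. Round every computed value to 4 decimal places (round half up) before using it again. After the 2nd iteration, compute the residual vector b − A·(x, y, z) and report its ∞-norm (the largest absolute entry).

Iteration 1:
  x = (4 - (3)·2.0000 - (-1)·3.0000) / (6) = 0.1667
  y = (-7 - (1)·0.1667 - (4)·3.0000) / (8) = -2.3958
  z = (-1 - (-3)·0.1667 - (4)·-2.3958) / (8) = 1.1354
Iteration 2:
  x = (4 - (3)·-2.3958 - (-1)·1.1354) / (6) = 2.0538
  y = (-7 - (1)·2.0538 - (4)·1.1354) / (8) = -1.6994
  z = (-1 - (-3)·2.0538 - (4)·-1.6994) / (8) = 1.4949
Residual b − A·x = (-1.7297, -1.4382, -0.0002); ∞-norm = 1.7297

1.7297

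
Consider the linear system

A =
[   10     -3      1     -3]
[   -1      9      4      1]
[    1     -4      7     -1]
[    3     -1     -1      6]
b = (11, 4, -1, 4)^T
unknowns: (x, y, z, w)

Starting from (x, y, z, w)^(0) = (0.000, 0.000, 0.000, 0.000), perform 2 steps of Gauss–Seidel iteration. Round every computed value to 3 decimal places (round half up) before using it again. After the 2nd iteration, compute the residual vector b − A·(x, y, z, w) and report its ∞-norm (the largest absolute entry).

0.374

Iteration 1:
  x = (11 - (-3)·0.000 - (1)·0.000 - (-3)·0.000) / (10) = 1.100
  y = (4 - (-1)·1.100 - (4)·0.000 - (1)·0.000) / (9) = 0.567
  z = (-1 - (1)·1.100 - (-4)·0.567 - (-1)·0.000) / (7) = 0.024
  w = (4 - (3)·1.100 - (-1)·0.567 - (-1)·0.024) / (6) = 0.215
Iteration 2:
  x = (11 - (-3)·0.567 - (1)·0.024 - (-3)·0.215) / (10) = 1.332
  y = (4 - (-1)·1.332 - (4)·0.024 - (1)·0.215) / (9) = 0.558
  z = (-1 - (1)·1.332 - (-4)·0.558 - (-1)·0.215) / (7) = 0.016
  w = (4 - (3)·1.332 - (-1)·0.558 - (-1)·0.016) / (6) = 0.096
Residual b − A·x = (-0.374, 0.150, -0.116, 0.002); ∞-norm = 0.374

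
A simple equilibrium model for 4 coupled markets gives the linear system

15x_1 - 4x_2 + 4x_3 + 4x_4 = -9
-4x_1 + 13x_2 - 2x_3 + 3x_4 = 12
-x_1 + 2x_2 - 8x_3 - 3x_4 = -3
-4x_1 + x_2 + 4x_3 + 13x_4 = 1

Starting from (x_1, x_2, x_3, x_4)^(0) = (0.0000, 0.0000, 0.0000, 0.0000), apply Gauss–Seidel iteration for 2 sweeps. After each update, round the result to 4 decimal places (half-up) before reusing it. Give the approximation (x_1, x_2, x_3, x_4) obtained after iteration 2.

(-0.4763, 0.9572, 0.8088, -0.3921)

Iteration 1:
  x_1 = (-9 - (-4)·0.0000 - (4)·0.0000 - (4)·0.0000) / (15) = -0.6000
  x_2 = (12 - (-4)·-0.6000 - (-2)·0.0000 - (3)·0.0000) / (13) = 0.7385
  x_3 = (-3 - (-1)·-0.6000 - (2)·0.7385 - (-3)·0.0000) / (-8) = 0.6346
  x_4 = (1 - (-4)·-0.6000 - (1)·0.7385 - (4)·0.6346) / (13) = -0.3598
Iteration 2:
  x_1 = (-9 - (-4)·0.7385 - (4)·0.6346 - (4)·-0.3598) / (15) = -0.4763
  x_2 = (12 - (-4)·-0.4763 - (-2)·0.6346 - (3)·-0.3598) / (13) = 0.9572
  x_3 = (-3 - (-1)·-0.4763 - (2)·0.9572 - (-3)·-0.3598) / (-8) = 0.8088
  x_4 = (1 - (-4)·-0.4763 - (1)·0.9572 - (4)·0.8088) / (13) = -0.3921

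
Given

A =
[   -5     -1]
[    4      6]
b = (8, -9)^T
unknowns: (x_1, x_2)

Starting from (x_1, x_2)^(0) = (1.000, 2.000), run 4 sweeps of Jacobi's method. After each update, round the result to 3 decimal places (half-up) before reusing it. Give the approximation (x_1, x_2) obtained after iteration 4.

Iteration 1:
  x_1 = (8 - (-1)·2.000) / (-5) = -2.000
  x_2 = (-9 - (4)·1.000) / (6) = -2.167
Iteration 2:
  x_1 = (8 - (-1)·-2.167) / (-5) = -1.167
  x_2 = (-9 - (4)·-2.000) / (6) = -0.167
Iteration 3:
  x_1 = (8 - (-1)·-0.167) / (-5) = -1.567
  x_2 = (-9 - (4)·-1.167) / (6) = -0.722
Iteration 4:
  x_1 = (8 - (-1)·-0.722) / (-5) = -1.456
  x_2 = (-9 - (4)·-1.567) / (6) = -0.455

(-1.456, -0.455)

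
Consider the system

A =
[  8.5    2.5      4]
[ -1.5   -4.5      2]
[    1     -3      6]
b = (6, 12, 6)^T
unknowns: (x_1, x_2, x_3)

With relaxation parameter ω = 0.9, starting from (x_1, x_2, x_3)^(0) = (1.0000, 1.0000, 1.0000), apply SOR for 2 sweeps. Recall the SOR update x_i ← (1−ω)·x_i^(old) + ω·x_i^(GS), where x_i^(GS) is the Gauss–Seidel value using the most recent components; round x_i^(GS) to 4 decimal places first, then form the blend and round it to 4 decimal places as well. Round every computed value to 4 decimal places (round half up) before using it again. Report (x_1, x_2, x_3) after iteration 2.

(1.0909, -2.8660, -0.5402)

Iteration 1:
  x_1: GS value = (6 - (2.5)·1.0000 - (4)·1.0000) / (8.5) = -0.0588;  x_1 ← (1−ω)·1.0000 + ω·-0.0588 = 0.0471
  x_2: GS value = (12 - (-1.5)·0.0471 - (2)·1.0000) / (-4.5) = -2.2379;  x_2 ← (1−ω)·1.0000 + ω·-2.2379 = -1.9141
  x_3: GS value = (6 - (1)·0.0471 - (-3)·-1.9141) / (6) = 0.0351;  x_3 ← (1−ω)·1.0000 + ω·0.0351 = 0.1316
Iteration 2:
  x_1: GS value = (6 - (2.5)·-1.9141 - (4)·0.1316) / (8.5) = 1.2069;  x_1 ← (1−ω)·0.0471 + ω·1.2069 = 1.0909
  x_2: GS value = (12 - (-1.5)·1.0909 - (2)·0.1316) / (-4.5) = -2.9718;  x_2 ← (1−ω)·-1.9141 + ω·-2.9718 = -2.8660
  x_3: GS value = (6 - (1)·1.0909 - (-3)·-2.8660) / (6) = -0.6148;  x_3 ← (1−ω)·0.1316 + ω·-0.6148 = -0.5402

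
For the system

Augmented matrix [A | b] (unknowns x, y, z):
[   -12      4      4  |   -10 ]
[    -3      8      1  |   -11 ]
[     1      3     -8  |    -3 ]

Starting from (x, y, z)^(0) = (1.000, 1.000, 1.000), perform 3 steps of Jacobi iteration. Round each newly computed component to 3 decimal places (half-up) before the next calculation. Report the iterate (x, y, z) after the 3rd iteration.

(0.573, -1.111, 0.123)

Iteration 1:
  x = (-10 - (4)·1.000 - (4)·1.000) / (-12) = 1.500
  y = (-11 - (-3)·1.000 - (1)·1.000) / (8) = -1.125
  z = (-3 - (1)·1.000 - (3)·1.000) / (-8) = 0.875
Iteration 2:
  x = (-10 - (4)·-1.125 - (4)·0.875) / (-12) = 0.750
  y = (-11 - (-3)·1.500 - (1)·0.875) / (8) = -0.922
  z = (-3 - (1)·1.500 - (3)·-1.125) / (-8) = 0.141
Iteration 3:
  x = (-10 - (4)·-0.922 - (4)·0.141) / (-12) = 0.573
  y = (-11 - (-3)·0.750 - (1)·0.141) / (8) = -1.111
  z = (-3 - (1)·0.750 - (3)·-0.922) / (-8) = 0.123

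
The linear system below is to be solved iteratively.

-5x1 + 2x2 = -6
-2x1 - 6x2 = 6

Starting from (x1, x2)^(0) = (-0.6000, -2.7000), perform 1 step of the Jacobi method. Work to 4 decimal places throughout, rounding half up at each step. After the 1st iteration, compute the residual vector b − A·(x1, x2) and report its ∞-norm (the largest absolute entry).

3.8000

Iteration 1:
  x1 = (-6 - (2)·-2.7000) / (-5) = 0.1200
  x2 = (6 - (-2)·-0.6000) / (-6) = -0.8000
Residual b − A·x = (-3.8000, 1.4400); ∞-norm = 3.8000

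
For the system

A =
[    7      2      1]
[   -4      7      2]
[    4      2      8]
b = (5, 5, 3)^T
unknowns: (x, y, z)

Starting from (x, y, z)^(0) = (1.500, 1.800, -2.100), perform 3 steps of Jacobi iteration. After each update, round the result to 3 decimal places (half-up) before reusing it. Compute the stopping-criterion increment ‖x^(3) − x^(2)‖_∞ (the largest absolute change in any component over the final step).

Iteration 1:
  x = (5 - (2)·1.800 - (1)·-2.100) / (7) = 0.500
  y = (5 - (-4)·1.500 - (2)·-2.100) / (7) = 2.171
  z = (3 - (4)·1.500 - (2)·1.800) / (8) = -0.825
Iteration 2:
  x = (5 - (2)·2.171 - (1)·-0.825) / (7) = 0.212
  y = (5 - (-4)·0.500 - (2)·-0.825) / (7) = 1.236
  z = (3 - (4)·0.500 - (2)·2.171) / (8) = -0.418
Iteration 3:
  x = (5 - (2)·1.236 - (1)·-0.418) / (7) = 0.421
  y = (5 - (-4)·0.212 - (2)·-0.418) / (7) = 0.955
  z = (3 - (4)·0.212 - (2)·1.236) / (8) = -0.040
Change: (0.209, -0.281, 0.378) → max |·| = 0.378

0.378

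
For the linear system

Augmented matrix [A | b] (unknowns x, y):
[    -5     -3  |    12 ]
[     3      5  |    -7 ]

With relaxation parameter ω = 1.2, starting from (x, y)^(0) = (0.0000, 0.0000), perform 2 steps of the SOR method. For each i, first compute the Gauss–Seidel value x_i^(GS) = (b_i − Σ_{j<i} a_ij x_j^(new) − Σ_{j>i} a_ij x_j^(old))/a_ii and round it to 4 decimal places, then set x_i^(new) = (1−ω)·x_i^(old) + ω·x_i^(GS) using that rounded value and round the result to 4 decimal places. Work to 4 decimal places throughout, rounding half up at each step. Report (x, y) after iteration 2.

Iteration 1:
  x: GS value = (12 - (-3)·0.0000) / (-5) = -2.4000;  x ← (1−ω)·0.0000 + ω·-2.4000 = -2.8800
  y: GS value = (-7 - (3)·-2.8800) / (5) = 0.3280;  y ← (1−ω)·0.0000 + ω·0.3280 = 0.3936
Iteration 2:
  x: GS value = (12 - (-3)·0.3936) / (-5) = -2.6362;  x ← (1−ω)·-2.8800 + ω·-2.6362 = -2.5874
  y: GS value = (-7 - (3)·-2.5874) / (5) = 0.1524;  y ← (1−ω)·0.3936 + ω·0.1524 = 0.1042

(-2.5874, 0.1042)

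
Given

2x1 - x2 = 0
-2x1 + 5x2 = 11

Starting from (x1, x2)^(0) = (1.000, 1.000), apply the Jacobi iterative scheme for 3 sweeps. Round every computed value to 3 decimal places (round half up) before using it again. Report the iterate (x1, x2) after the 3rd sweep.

(1.200, 2.720)

Iteration 1:
  x1 = (0 - (-1)·1.000) / (2) = 0.500
  x2 = (11 - (-2)·1.000) / (5) = 2.600
Iteration 2:
  x1 = (0 - (-1)·2.600) / (2) = 1.300
  x2 = (11 - (-2)·0.500) / (5) = 2.400
Iteration 3:
  x1 = (0 - (-1)·2.400) / (2) = 1.200
  x2 = (11 - (-2)·1.300) / (5) = 2.720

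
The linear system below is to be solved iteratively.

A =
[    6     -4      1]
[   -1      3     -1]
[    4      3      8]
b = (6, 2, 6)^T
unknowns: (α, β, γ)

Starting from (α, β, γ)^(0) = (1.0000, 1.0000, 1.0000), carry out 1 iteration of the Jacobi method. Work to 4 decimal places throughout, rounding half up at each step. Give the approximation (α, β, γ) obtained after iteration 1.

Iteration 1:
  α = (6 - (-4)·1.0000 - (1)·1.0000) / (6) = 1.5000
  β = (2 - (-1)·1.0000 - (-1)·1.0000) / (3) = 1.3333
  γ = (6 - (4)·1.0000 - (3)·1.0000) / (8) = -0.1250

(1.5000, 1.3333, -0.1250)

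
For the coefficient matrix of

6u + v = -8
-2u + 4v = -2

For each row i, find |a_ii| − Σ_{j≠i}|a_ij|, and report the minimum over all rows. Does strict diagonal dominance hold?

row 1: |6| − (1) = 5
row 2: |4| − (2) = 2
minimum over rows = 2 → strictly diagonally dominant (convergence guaranteed)

2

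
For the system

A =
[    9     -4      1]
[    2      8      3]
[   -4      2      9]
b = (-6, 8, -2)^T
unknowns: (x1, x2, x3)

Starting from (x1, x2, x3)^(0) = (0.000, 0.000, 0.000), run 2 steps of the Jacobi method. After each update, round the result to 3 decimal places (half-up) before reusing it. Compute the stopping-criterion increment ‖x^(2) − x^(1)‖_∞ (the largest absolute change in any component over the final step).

0.519

Iteration 1:
  x1 = (-6 - (-4)·0.000 - (1)·0.000) / (9) = -0.667
  x2 = (8 - (2)·0.000 - (3)·0.000) / (8) = 1.000
  x3 = (-2 - (-4)·0.000 - (2)·0.000) / (9) = -0.222
Iteration 2:
  x1 = (-6 - (-4)·1.000 - (1)·-0.222) / (9) = -0.198
  x2 = (8 - (2)·-0.667 - (3)·-0.222) / (8) = 1.250
  x3 = (-2 - (-4)·-0.667 - (2)·1.000) / (9) = -0.741
Change: (0.469, 0.250, -0.519) → max |·| = 0.519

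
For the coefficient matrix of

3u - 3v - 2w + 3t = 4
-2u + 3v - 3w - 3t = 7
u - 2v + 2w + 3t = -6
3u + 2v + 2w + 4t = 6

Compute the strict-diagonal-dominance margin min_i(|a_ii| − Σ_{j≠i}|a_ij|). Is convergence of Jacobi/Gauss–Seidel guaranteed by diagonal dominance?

row 1: |3| − (3+2+3) = -5
row 2: |3| − (2+3+3) = -5
row 3: |2| − (1+2+3) = -4
row 4: |4| − (3+2+2) = -3
minimum over rows = -5 → not strictly diagonally dominant

-5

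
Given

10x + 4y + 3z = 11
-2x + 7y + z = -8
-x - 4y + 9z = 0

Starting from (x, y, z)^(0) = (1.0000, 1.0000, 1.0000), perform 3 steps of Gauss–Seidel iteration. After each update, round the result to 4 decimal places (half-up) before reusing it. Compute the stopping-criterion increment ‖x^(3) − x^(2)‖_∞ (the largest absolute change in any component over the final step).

0.3560

Iteration 1:
  x = (11 - (4)·1.0000 - (3)·1.0000) / (10) = 0.4000
  y = (-8 - (-2)·0.4000 - (1)·1.0000) / (7) = -1.1714
  z = (0 - (-1)·0.4000 - (-4)·-1.1714) / (9) = -0.4762
Iteration 2:
  x = (11 - (4)·-1.1714 - (3)·-0.4762) / (10) = 1.7114
  y = (-8 - (-2)·1.7114 - (1)·-0.4762) / (7) = -0.5859
  z = (0 - (-1)·1.7114 - (-4)·-0.5859) / (9) = -0.0702
Iteration 3:
  x = (11 - (4)·-0.5859 - (3)·-0.0702) / (10) = 1.3554
  y = (-8 - (-2)·1.3554 - (1)·-0.0702) / (7) = -0.7456
  z = (0 - (-1)·1.3554 - (-4)·-0.7456) / (9) = -0.1808
Change: (-0.3560, -0.1597, -0.1106) → max |·| = 0.3560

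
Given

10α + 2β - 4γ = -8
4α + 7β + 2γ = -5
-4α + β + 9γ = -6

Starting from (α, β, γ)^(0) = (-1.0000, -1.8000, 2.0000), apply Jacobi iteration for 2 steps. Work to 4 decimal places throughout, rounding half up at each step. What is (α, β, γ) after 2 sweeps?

(-1.0216, -0.6597, -0.4273)

Iteration 1:
  α = (-8 - (2)·-1.8000 - (-4)·2.0000) / (10) = 0.3600
  β = (-5 - (4)·-1.0000 - (2)·2.0000) / (7) = -0.7143
  γ = (-6 - (-4)·-1.0000 - (1)·-1.8000) / (9) = -0.9111
Iteration 2:
  α = (-8 - (2)·-0.7143 - (-4)·-0.9111) / (10) = -1.0216
  β = (-5 - (4)·0.3600 - (2)·-0.9111) / (7) = -0.6597
  γ = (-6 - (-4)·0.3600 - (1)·-0.7143) / (9) = -0.4273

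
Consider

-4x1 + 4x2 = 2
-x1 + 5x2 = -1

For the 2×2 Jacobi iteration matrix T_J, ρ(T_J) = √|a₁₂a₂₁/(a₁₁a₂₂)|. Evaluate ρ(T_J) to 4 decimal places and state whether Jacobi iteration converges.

0.4472

a₁₂a₂₁/(a₁₁a₂₂) = (4)·(-1) / ((-4)·(5)) = 0.200000
ρ = √|0.200000| = √0.200000 = 0.4472
ρ < 1, so Jacobi converges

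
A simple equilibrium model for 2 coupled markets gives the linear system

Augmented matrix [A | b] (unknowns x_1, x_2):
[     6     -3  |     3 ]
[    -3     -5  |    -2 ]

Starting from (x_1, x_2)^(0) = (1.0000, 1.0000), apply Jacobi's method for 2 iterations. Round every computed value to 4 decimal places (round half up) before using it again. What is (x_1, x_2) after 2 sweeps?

Iteration 1:
  x_1 = (3 - (-3)·1.0000) / (6) = 1.0000
  x_2 = (-2 - (-3)·1.0000) / (-5) = -0.2000
Iteration 2:
  x_1 = (3 - (-3)·-0.2000) / (6) = 0.4000
  x_2 = (-2 - (-3)·1.0000) / (-5) = -0.2000

(0.4000, -0.2000)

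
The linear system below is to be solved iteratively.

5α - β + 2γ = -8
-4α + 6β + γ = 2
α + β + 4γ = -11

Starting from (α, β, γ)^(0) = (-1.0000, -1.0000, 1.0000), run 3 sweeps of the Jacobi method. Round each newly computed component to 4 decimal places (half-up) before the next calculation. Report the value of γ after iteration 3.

Iteration 1:
  α = (-8 - (-1)·-1.0000 - (2)·1.0000) / (5) = -2.2000
  β = (2 - (-4)·-1.0000 - (1)·1.0000) / (6) = -0.5000
  γ = (-11 - (1)·-1.0000 - (1)·-1.0000) / (4) = -2.2500
Iteration 2:
  α = (-8 - (-1)·-0.5000 - (2)·-2.2500) / (5) = -0.8000
  β = (2 - (-4)·-2.2000 - (1)·-2.2500) / (6) = -0.7583
  γ = (-11 - (1)·-2.2000 - (1)·-0.5000) / (4) = -2.0750
Iteration 3:
  α = (-8 - (-1)·-0.7583 - (2)·-2.0750) / (5) = -0.9217
  β = (2 - (-4)·-0.8000 - (1)·-2.0750) / (6) = 0.1458
  γ = (-11 - (1)·-0.8000 - (1)·-0.7583) / (4) = -2.3604

-2.3604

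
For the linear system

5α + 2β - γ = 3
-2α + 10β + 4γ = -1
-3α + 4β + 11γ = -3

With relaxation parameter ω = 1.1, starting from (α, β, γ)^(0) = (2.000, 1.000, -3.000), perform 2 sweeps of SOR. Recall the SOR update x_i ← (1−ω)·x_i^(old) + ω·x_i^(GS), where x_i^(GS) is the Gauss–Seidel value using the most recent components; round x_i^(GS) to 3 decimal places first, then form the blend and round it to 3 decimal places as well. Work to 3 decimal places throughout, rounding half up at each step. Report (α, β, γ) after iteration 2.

(0.170, 0.086, -0.226)

Iteration 1:
  α: GS value = (3 - (2)·1.000 - (-1)·-3.000) / (5) = -0.400;  α ← (1−ω)·2.000 + ω·-0.400 = -0.640
  β: GS value = (-1 - (-2)·-0.640 - (4)·-3.000) / (10) = 0.972;  β ← (1−ω)·1.000 + ω·0.972 = 0.969
  γ: GS value = (-3 - (-3)·-0.640 - (4)·0.969) / (11) = -0.800;  γ ← (1−ω)·-3.000 + ω·-0.800 = -0.580
Iteration 2:
  α: GS value = (3 - (2)·0.969 - (-1)·-0.580) / (5) = 0.096;  α ← (1−ω)·-0.640 + ω·0.096 = 0.170
  β: GS value = (-1 - (-2)·0.170 - (4)·-0.580) / (10) = 0.166;  β ← (1−ω)·0.969 + ω·0.166 = 0.086
  γ: GS value = (-3 - (-3)·0.170 - (4)·0.086) / (11) = -0.258;  γ ← (1−ω)·-0.580 + ω·-0.258 = -0.226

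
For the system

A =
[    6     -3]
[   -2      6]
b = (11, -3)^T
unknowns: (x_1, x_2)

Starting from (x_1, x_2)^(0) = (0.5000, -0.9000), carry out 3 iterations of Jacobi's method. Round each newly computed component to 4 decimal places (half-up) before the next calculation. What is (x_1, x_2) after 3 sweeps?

Iteration 1:
  x_1 = (11 - (-3)·-0.9000) / (6) = 1.3833
  x_2 = (-3 - (-2)·0.5000) / (6) = -0.3333
Iteration 2:
  x_1 = (11 - (-3)·-0.3333) / (6) = 1.6667
  x_2 = (-3 - (-2)·1.3833) / (6) = -0.0389
Iteration 3:
  x_1 = (11 - (-3)·-0.0389) / (6) = 1.8139
  x_2 = (-3 - (-2)·1.6667) / (6) = 0.0556

(1.8139, 0.0556)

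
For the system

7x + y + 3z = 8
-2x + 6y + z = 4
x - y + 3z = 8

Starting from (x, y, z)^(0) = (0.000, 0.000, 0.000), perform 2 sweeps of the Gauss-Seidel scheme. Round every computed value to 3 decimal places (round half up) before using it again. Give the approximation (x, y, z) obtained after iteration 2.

(-0.136, 0.182, 2.773)

Iteration 1:
  x = (8 - (1)·0.000 - (3)·0.000) / (7) = 1.143
  y = (4 - (-2)·1.143 - (1)·0.000) / (6) = 1.048
  z = (8 - (1)·1.143 - (-1)·1.048) / (3) = 2.635
Iteration 2:
  x = (8 - (1)·1.048 - (3)·2.635) / (7) = -0.136
  y = (4 - (-2)·-0.136 - (1)·2.635) / (6) = 0.182
  z = (8 - (1)·-0.136 - (-1)·0.182) / (3) = 2.773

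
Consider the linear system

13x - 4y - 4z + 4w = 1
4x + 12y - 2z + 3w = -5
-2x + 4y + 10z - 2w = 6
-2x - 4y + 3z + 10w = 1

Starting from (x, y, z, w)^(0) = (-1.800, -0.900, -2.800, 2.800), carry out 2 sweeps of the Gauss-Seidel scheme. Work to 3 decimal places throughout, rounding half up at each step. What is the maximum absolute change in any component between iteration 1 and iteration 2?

2.374

Iteration 1:
  x = (1 - (-4)·-0.900 - (-4)·-2.800 - (4)·2.800) / (13) = -1.923
  y = (-5 - (4)·-1.923 - (-2)·-2.800 - (3)·2.800) / (12) = -0.942
  z = (6 - (-2)·-1.923 - (4)·-0.942 - (-2)·2.800) / (10) = 1.152
  w = (1 - (-2)·-1.923 - (-4)·-0.942 - (3)·1.152) / (10) = -1.007
Iteration 2:
  x = (1 - (-4)·-0.942 - (-4)·1.152 - (4)·-1.007) / (13) = 0.451
  y = (-5 - (4)·0.451 - (-2)·1.152 - (3)·-1.007) / (12) = -0.123
  z = (6 - (-2)·0.451 - (4)·-0.123 - (-2)·-1.007) / (10) = 0.538
  w = (1 - (-2)·0.451 - (-4)·-0.123 - (3)·0.538) / (10) = -0.020
Change: (2.374, 0.819, -0.614, 0.987) → max |·| = 2.374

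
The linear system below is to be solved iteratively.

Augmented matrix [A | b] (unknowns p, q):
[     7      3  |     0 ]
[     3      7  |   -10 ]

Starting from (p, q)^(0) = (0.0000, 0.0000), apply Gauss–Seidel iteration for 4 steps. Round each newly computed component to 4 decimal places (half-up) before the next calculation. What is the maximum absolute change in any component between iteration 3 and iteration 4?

Iteration 1:
  p = (0 - (3)·0.0000) / (7) = 0.0000
  q = (-10 - (3)·0.0000) / (7) = -1.4286
Iteration 2:
  p = (0 - (3)·-1.4286) / (7) = 0.6123
  q = (-10 - (3)·0.6123) / (7) = -1.6910
Iteration 3:
  p = (0 - (3)·-1.6910) / (7) = 0.7247
  q = (-10 - (3)·0.7247) / (7) = -1.7392
Iteration 4:
  p = (0 - (3)·-1.7392) / (7) = 0.7454
  q = (-10 - (3)·0.7454) / (7) = -1.7480
Change: (0.0207, -0.0088) → max |·| = 0.0207

0.0207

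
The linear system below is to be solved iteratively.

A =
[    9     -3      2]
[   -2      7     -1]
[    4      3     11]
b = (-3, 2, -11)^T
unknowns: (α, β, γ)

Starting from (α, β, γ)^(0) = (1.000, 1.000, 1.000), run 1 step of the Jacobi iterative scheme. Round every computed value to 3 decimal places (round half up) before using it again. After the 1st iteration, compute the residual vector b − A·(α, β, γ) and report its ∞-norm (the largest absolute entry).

5.742

Iteration 1:
  α = (-3 - (-3)·1.000 - (2)·1.000) / (9) = -0.222
  β = (2 - (-2)·1.000 - (-1)·1.000) / (7) = 0.714
  γ = (-11 - (4)·1.000 - (3)·1.000) / (11) = -1.636
Residual b − A·x = (4.412, -5.078, 5.742); ∞-norm = 5.742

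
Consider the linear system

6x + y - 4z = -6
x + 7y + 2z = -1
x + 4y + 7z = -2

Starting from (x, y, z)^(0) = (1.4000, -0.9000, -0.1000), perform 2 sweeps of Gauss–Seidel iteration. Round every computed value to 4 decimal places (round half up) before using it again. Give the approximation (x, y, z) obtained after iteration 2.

(-1.1123, 0.0630, -0.1628)

Iteration 1:
  x = (-6 - (1)·-0.9000 - (-4)·-0.1000) / (6) = -0.9167
  y = (-1 - (1)·-0.9167 - (2)·-0.1000) / (7) = 0.0167
  z = (-2 - (1)·-0.9167 - (4)·0.0167) / (7) = -0.1643
Iteration 2:
  x = (-6 - (1)·0.0167 - (-4)·-0.1643) / (6) = -1.1123
  y = (-1 - (1)·-1.1123 - (2)·-0.1643) / (7) = 0.0630
  z = (-2 - (1)·-1.1123 - (4)·0.0630) / (7) = -0.1628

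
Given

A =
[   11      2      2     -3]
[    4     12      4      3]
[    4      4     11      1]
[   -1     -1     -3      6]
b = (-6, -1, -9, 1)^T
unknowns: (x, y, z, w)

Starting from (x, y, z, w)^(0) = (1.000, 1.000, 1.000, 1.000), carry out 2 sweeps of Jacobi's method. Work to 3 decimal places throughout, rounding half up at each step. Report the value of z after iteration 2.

-0.314

Iteration 1:
  x = (-6 - (2)·1.000 - (2)·1.000 - (-3)·1.000) / (11) = -0.636
  y = (-1 - (4)·1.000 - (4)·1.000 - (3)·1.000) / (12) = -1.000
  z = (-9 - (4)·1.000 - (4)·1.000 - (1)·1.000) / (11) = -1.636
  w = (1 - (-1)·1.000 - (-1)·1.000 - (-3)·1.000) / (6) = 1.000
Iteration 2:
  x = (-6 - (2)·-1.000 - (2)·-1.636 - (-3)·1.000) / (11) = 0.207
  y = (-1 - (4)·-0.636 - (4)·-1.636 - (3)·1.000) / (12) = 0.424
  z = (-9 - (4)·-0.636 - (4)·-1.000 - (1)·1.000) / (11) = -0.314
  w = (1 - (-1)·-0.636 - (-1)·-1.000 - (-3)·-1.636) / (6) = -0.924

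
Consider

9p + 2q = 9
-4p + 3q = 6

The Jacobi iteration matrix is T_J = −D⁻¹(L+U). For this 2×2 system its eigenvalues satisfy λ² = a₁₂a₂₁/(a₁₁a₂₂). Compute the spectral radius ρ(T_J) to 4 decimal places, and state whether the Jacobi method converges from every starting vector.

a₁₂a₂₁/(a₁₁a₂₂) = (2)·(-4) / ((9)·(3)) = -0.296296
ρ = √|-0.296296| = √0.296296 = 0.5443
ρ < 1, so Jacobi converges

0.5443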